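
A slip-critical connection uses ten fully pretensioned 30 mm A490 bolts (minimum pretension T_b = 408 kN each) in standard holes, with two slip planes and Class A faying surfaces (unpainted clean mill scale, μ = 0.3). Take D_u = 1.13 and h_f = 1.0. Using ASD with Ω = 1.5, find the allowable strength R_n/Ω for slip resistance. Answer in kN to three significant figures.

1840 kN

R_n = μ · D_u · h_f · T_b · n_s · n_b = 0.3 × 1.13 × 1.0 × 408 × 2 × 10 = 2766 kN.
Allowable strength R_n/Ω = 2766 / 1.5 = 1840 kN.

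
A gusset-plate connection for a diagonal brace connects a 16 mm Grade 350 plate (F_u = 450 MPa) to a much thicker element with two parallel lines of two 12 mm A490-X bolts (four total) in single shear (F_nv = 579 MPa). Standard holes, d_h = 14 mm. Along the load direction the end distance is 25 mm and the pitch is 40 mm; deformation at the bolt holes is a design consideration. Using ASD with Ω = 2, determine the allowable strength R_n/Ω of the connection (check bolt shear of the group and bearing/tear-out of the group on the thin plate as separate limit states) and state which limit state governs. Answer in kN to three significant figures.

Bolt shear: A_b = π·12²/4 = 113.1 mm²; R_n = 579 × 113.1 × 4 × 1 / 1000 = 261.9 kN → 261.9 / 2 = 131 kN.
Bearing (1.2 l_c t F_u ≤ 2.4 d t F_u): upper limit = 2.4·12·16·450 / 1000 = 207.4 kN.
  Edge l_c = 25 − 14/2 = 18 → r_n = 155.5 kN; interior l_c = 40 − 14 = 26 → r_n = 207.4 kN.
  R_n,bearing = 2·155.5 + 2·207.4 = 725.8 kN → 725.8 / 2 = 363 kN.
Bolt shear governs: 131 kN.

131 kN (bolt shear governs)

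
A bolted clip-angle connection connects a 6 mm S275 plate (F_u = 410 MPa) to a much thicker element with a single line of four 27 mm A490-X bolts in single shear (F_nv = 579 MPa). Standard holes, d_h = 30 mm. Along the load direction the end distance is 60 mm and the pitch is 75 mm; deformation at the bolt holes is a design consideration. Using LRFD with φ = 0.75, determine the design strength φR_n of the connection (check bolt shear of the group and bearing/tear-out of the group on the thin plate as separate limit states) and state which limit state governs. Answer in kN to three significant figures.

Bolt shear: A_b = π·27²/4 = 572.6 mm²; R_n = 579 × 572.6 × 4 × 1 / 1000 = 1326 kN → 0.75 × 1326 = 995 kN.
Bearing (1.2 l_c t F_u ≤ 2.4 d t F_u): upper limit = 2.4·27·6·410 / 1000 = 159.4 kN.
  Edge l_c = 60 − 30/2 = 45 → r_n = 132.8 kN; interior l_c = 75 − 30 = 45 → r_n = 132.8 kN.
  R_n,bearing = 1·132.8 + 3·132.8 = 531.4 kN → 0.75 × 531.4 = 399 kN.
Bearing governs: 399 kN.

399 kN (bearing governs)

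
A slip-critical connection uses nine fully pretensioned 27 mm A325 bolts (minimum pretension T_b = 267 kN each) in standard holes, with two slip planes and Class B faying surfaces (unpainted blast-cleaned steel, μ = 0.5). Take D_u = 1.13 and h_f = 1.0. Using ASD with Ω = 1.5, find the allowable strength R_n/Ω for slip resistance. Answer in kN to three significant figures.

1810 kN

R_n = μ · D_u · h_f · T_b · n_s · n_b = 0.5 × 1.13 × 1.0 × 267 × 2 × 9 = 2715 kN.
Allowable strength R_n/Ω = 2715 / 1.5 = 1810 kN.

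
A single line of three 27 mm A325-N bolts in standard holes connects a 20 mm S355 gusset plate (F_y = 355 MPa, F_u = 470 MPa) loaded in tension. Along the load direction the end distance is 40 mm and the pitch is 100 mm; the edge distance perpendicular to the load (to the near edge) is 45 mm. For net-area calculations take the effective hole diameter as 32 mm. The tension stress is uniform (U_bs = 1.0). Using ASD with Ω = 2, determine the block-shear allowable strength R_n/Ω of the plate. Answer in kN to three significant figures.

Shear plane L_v = 40 + 2·100 = 240 mm; A_gv = 240 × 20 = 4800 mm².
A_nv = (240 − 2.5·32) × 20 = 3200 mm².
A_nt = (45 − 0.5·32) × 20 = 580 mm².
0.6 F_u A_nv = 902.4 kN; 0.6 F_y A_gv = 1022 kN → shear rupture governs the shear term.
R_n = 902.4 + 1.0 × 470 × 580 / 1000 = 1175 kN.
Allowable strength R_n/Ω = 1175 / 2 = 588 kN.

588 kN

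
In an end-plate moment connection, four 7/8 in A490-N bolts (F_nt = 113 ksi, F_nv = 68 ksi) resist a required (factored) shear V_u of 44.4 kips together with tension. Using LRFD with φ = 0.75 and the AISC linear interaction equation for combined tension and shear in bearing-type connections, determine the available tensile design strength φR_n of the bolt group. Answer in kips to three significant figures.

191 kips

A_b = π·0.875²/4 = 0.6013 in²; f_rv = 44.4 / (4 × 0.6013) = 18.46 ksi.
F'_nt = 1.3 F_nt − (F_nt / φF_nv) f_rv = 1.3·113 − (113/(0.75·68))·18.46 = 106 ksi, capped at F_nt → F'_nt = 106 ksi.
R_n = F'_nt · A_b · n = 106 × 0.6013 × 4 = 255 kips.
Design strength φR_n = 0.75 × 255 = 191 kips.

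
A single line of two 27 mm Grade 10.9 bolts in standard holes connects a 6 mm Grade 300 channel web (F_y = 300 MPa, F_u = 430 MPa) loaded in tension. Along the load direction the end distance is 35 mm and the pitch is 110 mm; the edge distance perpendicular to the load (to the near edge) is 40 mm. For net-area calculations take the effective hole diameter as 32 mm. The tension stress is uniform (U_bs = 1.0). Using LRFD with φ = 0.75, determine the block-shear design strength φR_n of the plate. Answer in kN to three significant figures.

Shear plane L_v = 35 + 1·110 = 145 mm; A_gv = 145 × 6 = 870 mm².
A_nv = (145 − 1.5·32) × 6 = 582 mm².
A_nt = (40 − 0.5·32) × 6 = 144 mm².
0.6 F_u A_nv = 150.2 kN; 0.6 F_y A_gv = 156.6 kN → shear rupture governs the shear term.
R_n = 150.2 + 1.0 × 430 × 144 / 1000 = 212.1 kN.
Design strength φR_n = 0.75 × 212.1 = 159 kN.

159 kN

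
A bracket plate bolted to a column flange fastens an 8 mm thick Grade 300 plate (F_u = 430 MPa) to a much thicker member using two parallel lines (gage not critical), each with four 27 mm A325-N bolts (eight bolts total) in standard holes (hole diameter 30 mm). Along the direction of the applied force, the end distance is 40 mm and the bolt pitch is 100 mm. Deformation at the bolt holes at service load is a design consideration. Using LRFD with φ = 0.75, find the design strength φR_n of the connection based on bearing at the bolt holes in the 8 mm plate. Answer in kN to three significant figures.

1160 kN

Per bolt r_n = 1.2 l_c t F_u ≤ 2.4 d t F_u; upper limit = 2.4 × 27 × 8 × 430 / 1000 = 222.9 kN.
Edge bolt: l_c = 40 − 30/2 = 25 mm → 1.2 × 25 × 8 × 430 / 1000 = 103.2 → r_n = 103.2 kN.
Interior bolts: l_c = 100 − 30 = 70 mm → 1.2 × 70 × 8 × 430 / 1000 = 289 → r_n = 222.9 kN.
R_n = 2 × 103.2 + 6 × 222.9 = 1544 kN.
Design strength φR_n = 0.75 × 1544 = 1160 kN.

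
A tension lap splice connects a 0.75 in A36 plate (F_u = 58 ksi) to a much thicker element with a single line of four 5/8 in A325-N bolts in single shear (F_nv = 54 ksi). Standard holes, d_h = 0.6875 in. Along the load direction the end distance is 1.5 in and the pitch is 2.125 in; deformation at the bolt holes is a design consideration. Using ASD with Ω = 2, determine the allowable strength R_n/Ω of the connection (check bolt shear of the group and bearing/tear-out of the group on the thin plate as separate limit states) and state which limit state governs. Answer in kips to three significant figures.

33.1 kips (bolt shear governs)

Bolt shear: A_b = π·0.625²/4 = 0.3068 in²; R_n = 54 × 0.3068 × 4 × 1 = 66.27 kips → 66.27 / 2 = 33.1 kips.
Bearing (1.2 l_c t F_u ≤ 2.4 d t F_u): upper limit = 2.4·0.625·0.75·58 = 65.25 kips.
  Edge l_c = 1.5 − 0.6875/2 = 1.156 → r_n = 60.36 kips; interior l_c = 2.125 − 0.6875 = 1.438 → r_n = 65.25 kips.
  R_n,bearing = 1·60.36 + 3·65.25 = 256.1 kips → 256.1 / 2 = 128 kips.
Bolt shear governs: 33.1 kips.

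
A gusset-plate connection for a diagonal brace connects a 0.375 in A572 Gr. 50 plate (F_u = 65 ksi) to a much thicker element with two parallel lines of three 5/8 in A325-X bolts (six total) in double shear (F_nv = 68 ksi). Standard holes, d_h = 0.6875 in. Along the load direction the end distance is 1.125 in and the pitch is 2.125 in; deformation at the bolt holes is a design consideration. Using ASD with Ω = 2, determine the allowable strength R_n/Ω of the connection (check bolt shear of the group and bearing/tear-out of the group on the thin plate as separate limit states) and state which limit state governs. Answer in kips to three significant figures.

96 kips (bearing governs)

Bolt shear: A_b = π·0.625²/4 = 0.3068 in²; R_n = 68 × 0.3068 × 6 × 2 = 250.3 kips → 250.3 / 2 = 125 kips.
Bearing (1.2 l_c t F_u ≤ 2.4 d t F_u): upper limit = 2.4·0.625·0.375·65 = 36.56 kips.
  Edge l_c = 1.125 − 0.6875/2 = 0.7812 → r_n = 22.85 kips; interior l_c = 2.125 − 0.6875 = 1.438 → r_n = 36.56 kips.
  R_n,bearing = 2·22.85 + 4·36.56 = 192 kips → 192 / 2 = 96 kips.
Bearing governs: 96 kips.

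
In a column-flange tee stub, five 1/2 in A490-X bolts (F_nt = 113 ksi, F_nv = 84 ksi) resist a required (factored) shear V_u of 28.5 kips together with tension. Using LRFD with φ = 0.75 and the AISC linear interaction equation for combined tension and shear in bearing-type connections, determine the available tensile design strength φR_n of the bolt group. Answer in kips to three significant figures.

A_b = π·0.5²/4 = 0.1963 in²; f_rv = 28.5 / (5 × 0.1963) = 29.03 ksi.
F'_nt = 1.3 F_nt − (F_nt / φF_nv) f_rv = 1.3·113 − (113/(0.75·84))·29.03 = 94.83 ksi, capped at F_nt → F'_nt = 94.83 ksi.
R_n = F'_nt · A_b · n = 94.83 × 0.1963 × 5 = 93.1 kips.
Design strength φR_n = 0.75 × 93.1 = 69.8 kips.

69.8 kips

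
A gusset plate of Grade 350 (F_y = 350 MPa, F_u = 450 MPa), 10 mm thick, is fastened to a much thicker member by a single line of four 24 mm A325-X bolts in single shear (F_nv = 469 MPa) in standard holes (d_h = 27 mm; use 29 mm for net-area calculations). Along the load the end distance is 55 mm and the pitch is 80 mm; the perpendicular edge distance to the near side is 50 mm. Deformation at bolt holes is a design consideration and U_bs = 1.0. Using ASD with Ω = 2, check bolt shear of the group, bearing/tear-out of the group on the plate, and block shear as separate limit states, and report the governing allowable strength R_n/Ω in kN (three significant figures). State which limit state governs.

Bolt shear: A_b = π·24²/4 = 452.4 mm²; R_n = 469 × 452.4 × 4 × 1 / 1000 = 848.7 kN → 848.7 / 2 = 424 kN.
Bearing: edge l_c = 41.5, r_n = 224.1 kN; interior l_c = 53, r_n = 259.2 kN; R_n = 224.1 + 3·259.2 = 1002 kN → 501 kN.
Block shear: A_gv = 2950, A_nv = 1935, A_nt = 355 mm²; R_n = min(0.6F_uA_nv, 0.6F_yA_gv) + U_bs·F_u·A_nt = 682.2 kN → 341 kN.
Block shear governs: 341 kN.

341 kN (block shear governs)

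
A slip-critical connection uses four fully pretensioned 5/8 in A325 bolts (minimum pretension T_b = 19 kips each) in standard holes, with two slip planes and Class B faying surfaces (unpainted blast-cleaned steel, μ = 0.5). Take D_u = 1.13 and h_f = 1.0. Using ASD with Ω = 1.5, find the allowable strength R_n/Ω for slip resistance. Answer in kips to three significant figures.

57.3 kips

R_n = μ · D_u · h_f · T_b · n_s · n_b = 0.5 × 1.13 × 1.0 × 19 × 2 × 4 = 85.88 kips.
Allowable strength R_n/Ω = 85.88 / 1.5 = 57.3 kips.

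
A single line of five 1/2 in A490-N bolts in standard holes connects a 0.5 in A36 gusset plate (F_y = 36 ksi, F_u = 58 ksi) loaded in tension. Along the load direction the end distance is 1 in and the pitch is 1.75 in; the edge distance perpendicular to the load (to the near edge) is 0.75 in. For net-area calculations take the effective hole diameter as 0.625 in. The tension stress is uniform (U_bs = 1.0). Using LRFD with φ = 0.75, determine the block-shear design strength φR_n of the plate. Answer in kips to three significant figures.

Shear plane L_v = 1 + 4·1.75 = 8 in; A_gv = 8 × 0.5 = 4 in².
A_nv = (8 − 4.5·0.625) × 0.5 = 2.594 in².
A_nt = (0.75 − 0.5·0.625) × 0.5 = 0.2188 in².
0.6 F_u A_nv = 90.26 kips; 0.6 F_y A_gv = 86.4 kips → shear yielding governs the shear term.
R_n = 86.4 + 1.0 × 58 × 0.2188 = 99.09 kips.
Design strength φR_n = 0.75 × 99.09 = 74.3 kips.

74.3 kips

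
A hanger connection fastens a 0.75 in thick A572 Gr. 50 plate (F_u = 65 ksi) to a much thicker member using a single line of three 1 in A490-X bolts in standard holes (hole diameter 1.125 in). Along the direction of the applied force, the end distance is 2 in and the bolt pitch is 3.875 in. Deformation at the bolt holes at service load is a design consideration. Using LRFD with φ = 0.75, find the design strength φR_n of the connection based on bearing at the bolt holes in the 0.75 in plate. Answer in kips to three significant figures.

239 kips

Per bolt r_n = 1.2 l_c t F_u ≤ 2.4 d t F_u; upper limit = 2.4 × 1 × 0.75 × 65 = 117 kips.
Edge bolt: l_c = 2 − 1.125/2 = 1.438 in → 1.2 × 1.438 × 0.75 × 65 = 84.09 → r_n = 84.09 kips.
Interior bolts: l_c = 3.875 − 1.125 = 2.75 in → 1.2 × 2.75 × 0.75 × 65 = 160.9 → r_n = 117 kips.
R_n = 1 × 84.09 + 2 × 117 = 318.1 kips.
Design strength φR_n = 0.75 × 318.1 = 239 kips.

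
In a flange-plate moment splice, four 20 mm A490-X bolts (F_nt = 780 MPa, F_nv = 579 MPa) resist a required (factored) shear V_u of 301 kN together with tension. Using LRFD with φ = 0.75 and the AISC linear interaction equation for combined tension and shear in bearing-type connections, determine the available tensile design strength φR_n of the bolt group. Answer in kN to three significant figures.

A_b = π·20²/4 = 314.2 mm²; f_rv = 301 × 1000 / (4 × 314.2) = 239.5 MPa.
F'_nt = 1.3 F_nt − (F_nt / φF_nv) f_rv = 1.3·780 − (780/(0.75·579))·239.5 = 583.8 MPa, capped at F_nt → F'_nt = 583.8 MPa.
R_n = F'_nt · A_b · n = 583.8 × 314.2 × 4 / 1000 = 733.6 kN.
Design strength φR_n = 0.75 × 733.6 = 550 kN.

550 kN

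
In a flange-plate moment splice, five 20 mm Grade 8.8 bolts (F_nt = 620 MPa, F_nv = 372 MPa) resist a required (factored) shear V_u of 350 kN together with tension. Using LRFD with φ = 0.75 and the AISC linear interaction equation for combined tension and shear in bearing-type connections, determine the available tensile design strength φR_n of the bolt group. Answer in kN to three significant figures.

A_b = π·20²/4 = 314.2 mm²; f_rv = 350 × 1000 / (5 × 314.2) = 222.8 MPa.
F'_nt = 1.3 F_nt − (F_nt / φF_nv) f_rv = 1.3·620 − (620/(0.75·372))·222.8 = 310.9 MPa, capped at F_nt → F'_nt = 310.9 MPa.
R_n = F'_nt · A_b · n = 310.9 × 314.2 × 5 / 1000 = 488.3 kN.
Design strength φR_n = 0.75 × 488.3 = 366 kN.

366 kN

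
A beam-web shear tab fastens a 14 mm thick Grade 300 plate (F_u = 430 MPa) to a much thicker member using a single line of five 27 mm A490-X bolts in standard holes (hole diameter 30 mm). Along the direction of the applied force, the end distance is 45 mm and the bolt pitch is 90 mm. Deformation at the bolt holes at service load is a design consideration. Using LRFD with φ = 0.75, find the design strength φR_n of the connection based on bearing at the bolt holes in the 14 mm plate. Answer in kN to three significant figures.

1330 kN

Per bolt r_n = 1.2 l_c t F_u ≤ 2.4 d t F_u; upper limit = 2.4 × 27 × 14 × 430 / 1000 = 390.1 kN.
Edge bolt: l_c = 45 − 30/2 = 30 mm → 1.2 × 30 × 14 × 430 / 1000 = 216.7 → r_n = 216.7 kN.
Interior bolts: l_c = 90 − 30 = 60 mm → 1.2 × 60 × 14 × 430 / 1000 = 433.4 → r_n = 390.1 kN.
R_n = 1 × 216.7 + 4 × 390.1 = 1777 kN.
Design strength φR_n = 0.75 × 1777 = 1330 kN.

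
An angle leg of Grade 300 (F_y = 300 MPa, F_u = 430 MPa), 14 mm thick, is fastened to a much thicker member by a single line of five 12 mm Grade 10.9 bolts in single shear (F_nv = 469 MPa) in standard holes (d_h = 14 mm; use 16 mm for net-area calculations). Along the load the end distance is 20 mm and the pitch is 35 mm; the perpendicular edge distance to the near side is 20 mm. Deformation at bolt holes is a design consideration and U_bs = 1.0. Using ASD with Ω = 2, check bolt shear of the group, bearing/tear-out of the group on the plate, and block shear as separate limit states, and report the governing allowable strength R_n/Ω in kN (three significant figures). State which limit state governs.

133 kN (bolt shear governs)

Bolt shear: A_b = π·12²/4 = 113.1 mm²; R_n = 469 × 113.1 × 5 × 1 / 1000 = 265.2 kN → 265.2 / 2 = 133 kN.
Bearing: edge l_c = 13, r_n = 93.91 kN; interior l_c = 21, r_n = 151.7 kN; R_n = 93.91 + 4·151.7 = 700.7 kN → 350 kN.
Block shear: A_gv = 2240, A_nv = 1232, A_nt = 168 mm²; R_n = min(0.6F_uA_nv, 0.6F_yA_gv) + U_bs·F_u·A_nt = 390.1 kN → 195 kN.
Bolt shear governs: 133 kN.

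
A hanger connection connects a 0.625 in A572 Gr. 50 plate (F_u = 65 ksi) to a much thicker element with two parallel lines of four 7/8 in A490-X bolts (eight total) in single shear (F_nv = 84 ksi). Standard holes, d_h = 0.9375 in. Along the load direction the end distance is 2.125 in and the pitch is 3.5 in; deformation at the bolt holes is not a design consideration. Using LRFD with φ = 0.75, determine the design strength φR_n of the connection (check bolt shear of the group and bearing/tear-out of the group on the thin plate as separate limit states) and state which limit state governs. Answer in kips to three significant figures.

Bolt shear: A_b = π·0.875²/4 = 0.6013 in²; R_n = 84 × 0.6013 × 8 × 1 = 404.1 kips → 0.75 × 404.1 = 303 kips.
Bearing (1.5 l_c t F_u ≤ 3.0 d t F_u): upper limit = 3.0·0.875·0.625·65 = 106.6 kips.
  Edge l_c = 2.125 − 0.9375/2 = 1.656 → r_n = 100.9 kips; interior l_c = 3.5 − 0.9375 = 2.562 → r_n = 106.6 kips.
  R_n,bearing = 2·100.9 + 6·106.6 = 841.7 kips → 0.75 × 841.7 = 631 kips.
Bolt shear governs: 303 kips.

303 kips (bolt shear governs)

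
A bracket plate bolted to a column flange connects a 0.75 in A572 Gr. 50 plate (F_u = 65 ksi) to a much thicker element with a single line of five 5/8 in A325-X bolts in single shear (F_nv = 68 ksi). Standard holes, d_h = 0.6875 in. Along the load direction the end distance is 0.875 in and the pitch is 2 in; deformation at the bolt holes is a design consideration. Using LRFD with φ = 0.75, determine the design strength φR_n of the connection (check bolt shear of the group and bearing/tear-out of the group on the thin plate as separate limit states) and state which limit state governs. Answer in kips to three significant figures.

78.2 kips (bolt shear governs)

Bolt shear: A_b = π·0.625²/4 = 0.3068 in²; R_n = 68 × 0.3068 × 5 × 1 = 104.3 kips → 0.75 × 104.3 = 78.2 kips.
Bearing (1.2 l_c t F_u ≤ 2.4 d t F_u): upper limit = 2.4·0.625·0.75·65 = 73.12 kips.
  Edge l_c = 0.875 − 0.6875/2 = 0.5312 → r_n = 31.08 kips; interior l_c = 2 − 0.6875 = 1.312 → r_n = 73.12 kips.
  R_n,bearing = 1·31.08 + 4·73.12 = 323.6 kips → 0.75 × 323.6 = 243 kips.
Bolt shear governs: 78.2 kips.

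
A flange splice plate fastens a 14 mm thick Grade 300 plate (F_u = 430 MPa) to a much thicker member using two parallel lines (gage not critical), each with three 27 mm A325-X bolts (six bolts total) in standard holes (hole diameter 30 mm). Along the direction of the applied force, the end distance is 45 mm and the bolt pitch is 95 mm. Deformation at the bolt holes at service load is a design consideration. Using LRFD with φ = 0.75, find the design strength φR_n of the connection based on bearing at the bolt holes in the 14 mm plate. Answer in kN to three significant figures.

Per bolt r_n = 1.2 l_c t F_u ≤ 2.4 d t F_u; upper limit = 2.4 × 27 × 14 × 430 / 1000 = 390.1 kN.
Edge bolt: l_c = 45 − 30/2 = 30 mm → 1.2 × 30 × 14 × 430 / 1000 = 216.7 → r_n = 216.7 kN.
Interior bolts: l_c = 95 − 30 = 65 mm → 1.2 × 65 × 14 × 430 / 1000 = 469.6 → r_n = 390.1 kN.
R_n = 2 × 216.7 + 4 × 390.1 = 1994 kN.
Design strength φR_n = 0.75 × 1994 = 1500 kN.

1500 kN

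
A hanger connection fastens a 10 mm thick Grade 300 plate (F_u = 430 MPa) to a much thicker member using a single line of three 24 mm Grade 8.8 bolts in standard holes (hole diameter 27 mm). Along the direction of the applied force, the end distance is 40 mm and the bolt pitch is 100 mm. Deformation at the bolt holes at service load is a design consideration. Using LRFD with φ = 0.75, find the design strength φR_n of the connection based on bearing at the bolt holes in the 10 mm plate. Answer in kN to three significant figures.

474 kN

Per bolt r_n = 1.2 l_c t F_u ≤ 2.4 d t F_u; upper limit = 2.4 × 24 × 10 × 430 / 1000 = 247.7 kN.
Edge bolt: l_c = 40 − 27/2 = 26.5 mm → 1.2 × 26.5 × 10 × 430 / 1000 = 136.7 → r_n = 136.7 kN.
Interior bolts: l_c = 100 − 27 = 73 mm → 1.2 × 73 × 10 × 430 / 1000 = 376.7 → r_n = 247.7 kN.
R_n = 1 × 136.7 + 2 × 247.7 = 632.1 kN.
Design strength φR_n = 0.75 × 632.1 = 474 kN.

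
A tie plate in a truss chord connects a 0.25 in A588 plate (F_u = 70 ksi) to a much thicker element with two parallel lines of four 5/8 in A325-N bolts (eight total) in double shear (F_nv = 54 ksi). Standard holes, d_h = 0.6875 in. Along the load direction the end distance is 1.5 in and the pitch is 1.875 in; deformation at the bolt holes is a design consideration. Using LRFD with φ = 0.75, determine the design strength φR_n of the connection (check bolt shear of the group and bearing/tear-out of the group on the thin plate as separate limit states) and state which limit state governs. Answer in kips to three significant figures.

Bolt shear: A_b = π·0.625²/4 = 0.3068 in²; R_n = 54 × 0.3068 × 8 × 2 = 265.1 kips → 0.75 × 265.1 = 199 kips.
Bearing (1.2 l_c t F_u ≤ 2.4 d t F_u): upper limit = 2.4·0.625·0.25·70 = 26.25 kips.
  Edge l_c = 1.5 − 0.6875/2 = 1.156 → r_n = 24.28 kips; interior l_c = 1.875 − 0.6875 = 1.188 → r_n = 24.94 kips.
  R_n,bearing = 2·24.28 + 6·24.94 = 198.2 kips → 0.75 × 198.2 = 149 kips.
Bearing governs: 149 kips.

149 kips (bearing governs)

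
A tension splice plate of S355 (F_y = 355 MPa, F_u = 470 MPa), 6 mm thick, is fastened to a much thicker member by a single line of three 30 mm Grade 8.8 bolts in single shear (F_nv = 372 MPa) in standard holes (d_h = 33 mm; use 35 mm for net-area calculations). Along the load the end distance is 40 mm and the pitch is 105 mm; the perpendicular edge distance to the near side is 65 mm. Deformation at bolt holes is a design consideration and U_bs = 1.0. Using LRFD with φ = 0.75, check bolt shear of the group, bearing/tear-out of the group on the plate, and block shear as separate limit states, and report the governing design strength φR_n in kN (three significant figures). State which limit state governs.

307 kN (block shear governs)

Bolt shear: A_b = π·30²/4 = 706.9 mm²; R_n = 372 × 706.9 × 3 × 1 / 1000 = 788.9 kN → 0.75 × 788.9 = 592 kN.
Bearing: edge l_c = 23.5, r_n = 79.52 kN; interior l_c = 72, r_n = 203 kN; R_n = 79.52 + 2·203 = 485.6 kN → 364 kN.
Block shear: A_gv = 1500, A_nv = 975, A_nt = 285 mm²; R_n = min(0.6F_uA_nv, 0.6F_yA_gv) + U_bs·F_u·A_nt = 408.9 kN → 307 kN.
Block shear governs: 307 kN.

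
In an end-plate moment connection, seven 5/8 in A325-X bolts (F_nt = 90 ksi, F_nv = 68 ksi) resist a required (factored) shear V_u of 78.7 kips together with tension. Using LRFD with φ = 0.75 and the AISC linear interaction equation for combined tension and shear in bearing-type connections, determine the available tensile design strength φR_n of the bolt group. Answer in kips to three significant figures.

A_b = π·0.625²/4 = 0.3068 in²; f_rv = 78.7 / (7 × 0.3068) = 36.65 ksi.
F'_nt = 1.3 F_nt − (F_nt / φF_nv) f_rv = 1.3·90 − (90/(0.75·68))·36.65 = 52.33 ksi, capped at F_nt → F'_nt = 52.33 ksi.
R_n = F'_nt · A_b · n = 52.33 × 0.3068 × 7 = 112.4 kips.
Design strength φR_n = 0.75 × 112.4 = 84.3 kips.

84.3 kips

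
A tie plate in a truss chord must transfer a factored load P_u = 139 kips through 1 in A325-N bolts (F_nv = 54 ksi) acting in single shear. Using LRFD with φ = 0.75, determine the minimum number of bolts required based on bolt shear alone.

5 bolts

A_b = π·1²/4 = 0.7854 in².
Per-bolt design strength φR_n = 0.75 × 54 × 0.7854 × 1 = 31.81 kips.
n ≥ 139 / 31.81 = 4.37 → use 5 bolts.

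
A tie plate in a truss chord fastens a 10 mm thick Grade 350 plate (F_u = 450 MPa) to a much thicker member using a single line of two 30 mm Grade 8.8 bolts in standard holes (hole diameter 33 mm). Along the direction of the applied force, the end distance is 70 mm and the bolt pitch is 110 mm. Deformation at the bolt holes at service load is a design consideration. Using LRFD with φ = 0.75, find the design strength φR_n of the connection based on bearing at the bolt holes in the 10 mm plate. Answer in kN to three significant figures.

460 kN

Per bolt r_n = 1.2 l_c t F_u ≤ 2.4 d t F_u; upper limit = 2.4 × 30 × 10 × 450 / 1000 = 324 kN.
Edge bolt: l_c = 70 − 33/2 = 53.5 mm → 1.2 × 53.5 × 10 × 450 / 1000 = 288.9 → r_n = 288.9 kN.
Interior bolts: l_c = 110 − 33 = 77 mm → 1.2 × 77 × 10 × 450 / 1000 = 415.8 → r_n = 324 kN.
R_n = 1 × 288.9 + 1 × 324 = 612.9 kN.
Design strength φR_n = 0.75 × 612.9 = 460 kN.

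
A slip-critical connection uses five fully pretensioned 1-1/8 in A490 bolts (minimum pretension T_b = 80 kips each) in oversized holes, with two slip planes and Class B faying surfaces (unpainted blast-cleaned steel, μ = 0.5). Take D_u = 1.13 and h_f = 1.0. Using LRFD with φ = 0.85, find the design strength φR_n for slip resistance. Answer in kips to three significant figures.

R_n = μ · D_u · h_f · T_b · n_s · n_b = 0.5 × 1.13 × 1.0 × 80 × 2 × 5 = 452 kips.
Design strength φR_n = 0.85 × 452 = 384 kips.

384 kips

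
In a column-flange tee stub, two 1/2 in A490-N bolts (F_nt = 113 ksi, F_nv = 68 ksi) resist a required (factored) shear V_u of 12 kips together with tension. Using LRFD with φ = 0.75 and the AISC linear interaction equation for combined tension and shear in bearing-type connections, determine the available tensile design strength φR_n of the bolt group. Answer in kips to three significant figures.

A_b = π·0.5²/4 = 0.1963 in²; f_rv = 12 / (2 × 0.1963) = 30.56 ksi.
F'_nt = 1.3 F_nt − (F_nt / φF_nv) f_rv = 1.3·113 − (113/(0.75·68))·30.56 = 79.19 ksi, capped at F_nt → F'_nt = 79.19 ksi.
R_n = F'_nt · A_b · n = 79.19 × 0.1963 × 2 = 31.1 kips.
Design strength φR_n = 0.75 × 31.1 = 23.3 kips.

23.3 kips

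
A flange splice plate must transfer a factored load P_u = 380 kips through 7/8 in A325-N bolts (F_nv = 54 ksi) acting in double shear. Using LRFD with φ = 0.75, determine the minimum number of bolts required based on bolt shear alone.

A_b = π·0.875²/4 = 0.6013 in².
Per-bolt design strength φR_n = 0.75 × 54 × 0.6013 × 2 = 48.71 kips.
n ≥ 380 / 48.71 = 7.802 → use 8 bolts.

8 bolts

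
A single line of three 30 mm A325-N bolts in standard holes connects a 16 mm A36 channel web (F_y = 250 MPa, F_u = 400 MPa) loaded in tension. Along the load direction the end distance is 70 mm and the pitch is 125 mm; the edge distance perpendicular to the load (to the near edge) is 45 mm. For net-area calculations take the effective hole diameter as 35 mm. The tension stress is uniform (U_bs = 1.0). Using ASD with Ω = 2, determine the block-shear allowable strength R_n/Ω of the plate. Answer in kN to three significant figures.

Shear plane L_v = 70 + 2·125 = 320 mm; A_gv = 320 × 16 = 5120 mm².
A_nv = (320 − 2.5·35) × 16 = 3720 mm².
A_nt = (45 − 0.5·35) × 16 = 440 mm².
0.6 F_u A_nv = 892.8 kN; 0.6 F_y A_gv = 768 kN → shear yielding governs the shear term.
R_n = 768 + 1.0 × 400 × 440 / 1000 = 944 kN.
Allowable strength R_n/Ω = 944 / 2 = 472 kN.

472 kN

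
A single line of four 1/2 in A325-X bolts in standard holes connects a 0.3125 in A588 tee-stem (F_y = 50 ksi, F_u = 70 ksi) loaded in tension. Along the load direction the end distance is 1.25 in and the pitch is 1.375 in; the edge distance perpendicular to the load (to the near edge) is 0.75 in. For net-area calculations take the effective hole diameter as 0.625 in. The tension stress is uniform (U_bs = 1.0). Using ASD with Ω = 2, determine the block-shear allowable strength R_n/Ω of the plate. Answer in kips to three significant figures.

Shear plane L_v = 1.25 + 3·1.375 = 5.375 in; A_gv = 5.375 × 0.3125 = 1.68 in².
A_nv = (5.375 − 3.5·0.625) × 0.3125 = 0.9961 in².
A_nt = (0.75 − 0.5·0.625) × 0.3125 = 0.1367 in².
0.6 F_u A_nv = 41.84 kips; 0.6 F_y A_gv = 50.39 kips → shear rupture governs the shear term.
R_n = 41.84 + 1.0 × 70 × 0.1367 = 51.41 kips.
Allowable strength R_n/Ω = 51.41 / 2 = 25.7 kips.

25.7 kips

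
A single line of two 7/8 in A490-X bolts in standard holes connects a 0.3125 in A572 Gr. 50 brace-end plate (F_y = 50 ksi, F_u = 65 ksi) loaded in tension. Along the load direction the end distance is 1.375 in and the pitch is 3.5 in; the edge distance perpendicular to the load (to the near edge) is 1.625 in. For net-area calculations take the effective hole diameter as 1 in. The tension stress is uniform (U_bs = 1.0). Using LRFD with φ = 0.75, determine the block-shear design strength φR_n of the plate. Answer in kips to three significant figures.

48 kips

Shear plane L_v = 1.375 + 1·3.5 = 4.875 in; A_gv = 4.875 × 0.3125 = 1.523 in².
A_nv = (4.875 − 1.5·1) × 0.3125 = 1.055 in².
A_nt = (1.625 − 0.5·1) × 0.3125 = 0.3516 in².
0.6 F_u A_nv = 41.13 kips; 0.6 F_y A_gv = 45.7 kips → shear rupture governs the shear term.
R_n = 41.13 + 1.0 × 65 × 0.3516 = 63.98 kips.
Design strength φR_n = 0.75 × 63.98 = 48 kips.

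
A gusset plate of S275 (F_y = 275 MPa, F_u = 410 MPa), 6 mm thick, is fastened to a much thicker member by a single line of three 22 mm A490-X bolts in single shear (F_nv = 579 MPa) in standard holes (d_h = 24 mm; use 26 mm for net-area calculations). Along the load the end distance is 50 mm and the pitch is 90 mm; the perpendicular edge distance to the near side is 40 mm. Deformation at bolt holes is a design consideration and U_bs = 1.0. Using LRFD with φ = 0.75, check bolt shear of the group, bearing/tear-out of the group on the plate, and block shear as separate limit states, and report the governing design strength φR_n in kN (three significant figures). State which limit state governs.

Bolt shear: A_b = π·22²/4 = 380.1 mm²; R_n = 579 × 380.1 × 3 × 1 / 1000 = 660.3 kN → 0.75 × 660.3 = 495 kN.
Bearing: edge l_c = 38, r_n = 112.2 kN; interior l_c = 66, r_n = 129.9 kN; R_n = 112.2 + 2·129.9 = 372 kN → 279 kN.
Block shear: A_gv = 1380, A_nv = 990, A_nt = 162 mm²; R_n = min(0.6F_uA_nv, 0.6F_yA_gv) + U_bs·F_u·A_nt = 294.1 kN → 221 kN.
Block shear governs: 221 kN.

221 kN (block shear governs)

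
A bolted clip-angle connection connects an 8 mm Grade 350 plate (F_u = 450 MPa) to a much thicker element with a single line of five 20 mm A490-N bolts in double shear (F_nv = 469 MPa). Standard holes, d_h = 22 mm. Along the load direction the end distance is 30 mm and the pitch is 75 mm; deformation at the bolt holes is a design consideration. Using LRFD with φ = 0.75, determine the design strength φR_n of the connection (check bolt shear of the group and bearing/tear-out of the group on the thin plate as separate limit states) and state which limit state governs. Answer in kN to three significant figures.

Bolt shear: A_b = π·20²/4 = 314.2 mm²; R_n = 469 × 314.2 × 5 × 2 / 1000 = 1473 kN → 0.75 × 1473 = 1110 kN.
Bearing (1.2 l_c t F_u ≤ 2.4 d t F_u): upper limit = 2.4·20·8·450 / 1000 = 172.8 kN.
  Edge l_c = 30 − 22/2 = 19 → r_n = 82.08 kN; interior l_c = 75 − 22 = 53 → r_n = 172.8 kN.
  R_n,bearing = 1·82.08 + 4·172.8 = 773.3 kN → 0.75 × 773.3 = 580 kN.
Bearing governs: 580 kN.

580 kN (bearing governs)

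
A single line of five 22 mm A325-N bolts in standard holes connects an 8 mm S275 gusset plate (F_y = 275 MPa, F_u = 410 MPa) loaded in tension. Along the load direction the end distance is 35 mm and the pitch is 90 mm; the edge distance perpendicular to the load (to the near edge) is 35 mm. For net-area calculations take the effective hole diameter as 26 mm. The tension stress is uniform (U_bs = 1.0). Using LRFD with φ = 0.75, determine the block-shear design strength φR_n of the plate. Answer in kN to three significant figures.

Shear plane L_v = 35 + 4·90 = 395 mm; A_gv = 395 × 8 = 3160 mm².
A_nv = (395 − 4.5·26) × 8 = 2224 mm².
A_nt = (35 − 0.5·26) × 8 = 176 mm².
0.6 F_u A_nv = 547.1 kN; 0.6 F_y A_gv = 521.4 kN → shear yielding governs the shear term.
R_n = 521.4 + 1.0 × 410 × 176 / 1000 = 593.6 kN.
Design strength φR_n = 0.75 × 593.6 = 445 kN.

445 kN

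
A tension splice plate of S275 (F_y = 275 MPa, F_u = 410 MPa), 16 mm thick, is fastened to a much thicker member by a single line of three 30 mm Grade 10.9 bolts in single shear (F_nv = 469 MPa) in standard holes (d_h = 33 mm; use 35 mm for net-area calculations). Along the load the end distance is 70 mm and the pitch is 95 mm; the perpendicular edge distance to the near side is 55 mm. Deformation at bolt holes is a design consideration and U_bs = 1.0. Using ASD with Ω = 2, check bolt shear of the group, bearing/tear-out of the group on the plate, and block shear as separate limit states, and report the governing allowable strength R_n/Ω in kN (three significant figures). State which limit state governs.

462 kN (block shear governs)

Bolt shear: A_b = π·30²/4 = 706.9 mm²; R_n = 469 × 706.9 × 3 × 1 / 1000 = 994.5 kN → 994.5 / 2 = 497 kN.
Bearing: edge l_c = 53.5, r_n = 421.2 kN; interior l_c = 62, r_n = 472.3 kN; R_n = 421.2 + 2·472.3 = 1366 kN → 683 kN.
Block shear: A_gv = 4160, A_nv = 2760, A_nt = 600 mm²; R_n = min(0.6F_uA_nv, 0.6F_yA_gv) + U_bs·F_u·A_nt = 925 kN → 462 kN.
Block shear governs: 462 kN.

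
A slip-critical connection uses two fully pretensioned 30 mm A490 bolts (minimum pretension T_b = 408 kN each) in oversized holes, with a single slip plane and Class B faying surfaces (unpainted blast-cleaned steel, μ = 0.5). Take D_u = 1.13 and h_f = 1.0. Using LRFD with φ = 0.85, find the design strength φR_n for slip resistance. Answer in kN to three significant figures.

392 kN

R_n = μ · D_u · h_f · T_b · n_s · n_b = 0.5 × 1.13 × 1.0 × 408 × 1 × 2 = 461 kN.
Design strength φR_n = 0.85 × 461 = 392 kN.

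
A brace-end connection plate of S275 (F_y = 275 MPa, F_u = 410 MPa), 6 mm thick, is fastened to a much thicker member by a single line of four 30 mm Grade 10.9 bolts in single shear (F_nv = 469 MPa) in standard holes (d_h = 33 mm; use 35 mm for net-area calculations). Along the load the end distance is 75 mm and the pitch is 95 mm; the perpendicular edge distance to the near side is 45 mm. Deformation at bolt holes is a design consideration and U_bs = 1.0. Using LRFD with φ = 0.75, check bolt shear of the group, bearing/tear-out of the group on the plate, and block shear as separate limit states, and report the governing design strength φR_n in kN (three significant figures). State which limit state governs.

314 kN (block shear governs)

Bolt shear: A_b = π·30²/4 = 706.9 mm²; R_n = 469 × 706.9 × 4 × 1 / 1000 = 1326 kN → 0.75 × 1326 = 995 kN.
Bearing: edge l_c = 58.5, r_n = 172.7 kN; interior l_c = 62, r_n = 177.1 kN; R_n = 172.7 + 3·177.1 = 704.1 kN → 528 kN.
Block shear: A_gv = 2160, A_nv = 1425, A_nt = 165 mm²; R_n = min(0.6F_uA_nv, 0.6F_yA_gv) + U_bs·F_u·A_nt = 418.2 kN → 314 kN.
Block shear governs: 314 kN.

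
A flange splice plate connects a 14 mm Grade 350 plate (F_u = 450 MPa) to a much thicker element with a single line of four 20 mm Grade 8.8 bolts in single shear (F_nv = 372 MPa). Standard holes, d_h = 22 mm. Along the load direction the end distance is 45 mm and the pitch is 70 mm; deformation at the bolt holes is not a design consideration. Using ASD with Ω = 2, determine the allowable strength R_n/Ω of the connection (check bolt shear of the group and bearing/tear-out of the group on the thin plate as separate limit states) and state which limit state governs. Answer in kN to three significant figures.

Bolt shear: A_b = π·20²/4 = 314.2 mm²; R_n = 372 × 314.2 × 4 × 1 / 1000 = 467.5 kN → 467.5 / 2 = 234 kN.
Bearing (1.5 l_c t F_u ≤ 3.0 d t F_u): upper limit = 3.0·20·14·450 / 1000 = 378 kN.
  Edge l_c = 45 − 22/2 = 34 → r_n = 321.3 kN; interior l_c = 70 − 22 = 48 → r_n = 378 kN.
  R_n,bearing = 1·321.3 + 3·378 = 1455 kN → 1455 / 2 = 728 kN.
Bolt shear governs: 234 kN.

234 kN (bolt shear governs)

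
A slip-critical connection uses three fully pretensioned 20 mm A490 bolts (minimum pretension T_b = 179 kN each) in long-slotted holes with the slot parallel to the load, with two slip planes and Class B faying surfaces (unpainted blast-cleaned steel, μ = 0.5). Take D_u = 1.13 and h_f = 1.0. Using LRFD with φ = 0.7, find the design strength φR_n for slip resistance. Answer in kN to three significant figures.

425 kN

R_n = μ · D_u · h_f · T_b · n_s · n_b = 0.5 × 1.13 × 1.0 × 179 × 2 × 3 = 606.8 kN.
Design strength φR_n = 0.7 × 606.8 = 425 kN.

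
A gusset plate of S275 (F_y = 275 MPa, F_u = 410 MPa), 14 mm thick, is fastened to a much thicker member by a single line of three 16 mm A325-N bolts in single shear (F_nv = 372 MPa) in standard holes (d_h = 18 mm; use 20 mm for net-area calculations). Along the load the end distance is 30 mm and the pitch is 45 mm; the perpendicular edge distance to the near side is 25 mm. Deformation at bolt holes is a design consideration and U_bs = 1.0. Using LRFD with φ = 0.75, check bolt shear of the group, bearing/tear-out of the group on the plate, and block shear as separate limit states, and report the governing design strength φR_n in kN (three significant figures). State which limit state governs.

168 kN (bolt shear governs)

Bolt shear: A_b = π·16²/4 = 201.1 mm²; R_n = 372 × 201.1 × 3 × 1 / 1000 = 224.4 kN → 0.75 × 224.4 = 168 kN.
Bearing: edge l_c = 21, r_n = 144.6 kN; interior l_c = 27, r_n = 186 kN; R_n = 144.6 + 2·186 = 516.6 kN → 387 kN.
Block shear: A_gv = 1680, A_nv = 980, A_nt = 210 mm²; R_n = min(0.6F_uA_nv, 0.6F_yA_gv) + U_bs·F_u·A_nt = 327.2 kN → 245 kN.
Bolt shear governs: 168 kN.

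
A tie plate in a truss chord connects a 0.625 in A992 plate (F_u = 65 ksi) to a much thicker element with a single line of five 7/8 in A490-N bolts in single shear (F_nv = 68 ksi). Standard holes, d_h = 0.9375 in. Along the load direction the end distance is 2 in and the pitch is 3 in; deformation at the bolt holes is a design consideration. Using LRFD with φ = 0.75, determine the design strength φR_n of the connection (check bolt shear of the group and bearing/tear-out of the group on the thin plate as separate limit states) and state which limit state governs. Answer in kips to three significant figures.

153 kips (bolt shear governs)

Bolt shear: A_b = π·0.875²/4 = 0.6013 in²; R_n = 68 × 0.6013 × 5 × 1 = 204.4 kips → 0.75 × 204.4 = 153 kips.
Bearing (1.2 l_c t F_u ≤ 2.4 d t F_u): upper limit = 2.4·0.875·0.625·65 = 85.31 kips.
  Edge l_c = 2 − 0.9375/2 = 1.531 → r_n = 74.65 kips; interior l_c = 3 − 0.9375 = 2.062 → r_n = 85.31 kips.
  R_n,bearing = 1·74.65 + 4·85.31 = 415.9 kips → 0.75 × 415.9 = 312 kips.
Bolt shear governs: 153 kips.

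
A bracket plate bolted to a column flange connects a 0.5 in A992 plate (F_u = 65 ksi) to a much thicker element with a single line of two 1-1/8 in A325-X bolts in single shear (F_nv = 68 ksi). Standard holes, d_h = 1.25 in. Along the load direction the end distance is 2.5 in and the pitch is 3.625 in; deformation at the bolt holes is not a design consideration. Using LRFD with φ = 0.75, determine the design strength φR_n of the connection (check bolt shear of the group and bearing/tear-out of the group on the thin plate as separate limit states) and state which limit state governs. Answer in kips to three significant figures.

Bolt shear: A_b = π·1.125²/4 = 0.994 in²; R_n = 68 × 0.994 × 2 × 1 = 135.2 kips → 0.75 × 135.2 = 101 kips.
Bearing (1.5 l_c t F_u ≤ 3.0 d t F_u): upper limit = 3.0·1.125·0.5·65 = 109.7 kips.
  Edge l_c = 2.5 − 1.25/2 = 1.875 → r_n = 91.41 kips; interior l_c = 3.625 − 1.25 = 2.375 → r_n = 109.7 kips.
  R_n,bearing = 1·91.41 + 1·109.7 = 201.1 kips → 0.75 × 201.1 = 151 kips.
Bolt shear governs: 101 kips.

101 kips (bolt shear governs)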